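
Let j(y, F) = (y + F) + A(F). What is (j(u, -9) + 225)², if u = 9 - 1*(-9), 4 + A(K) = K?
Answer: 48841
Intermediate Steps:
A(K) = -4 + K
u = 18 (u = 9 + 9 = 18)
j(y, F) = -4 + y + 2*F (j(y, F) = (y + F) + (-4 + F) = (F + y) + (-4 + F) = -4 + y + 2*F)
(j(u, -9) + 225)² = ((-4 + 18 + 2*(-9)) + 225)² = ((-4 + 18 - 18) + 225)² = (-4 + 225)² = 221² = 48841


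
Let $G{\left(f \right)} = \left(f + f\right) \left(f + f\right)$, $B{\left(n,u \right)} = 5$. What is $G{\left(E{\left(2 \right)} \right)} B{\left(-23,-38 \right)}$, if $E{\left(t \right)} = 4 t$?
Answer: $1280$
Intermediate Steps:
$G{\left(f \right)} = 4 f^{2}$ ($G{\left(f \right)} = 2 f 2 f = 4 f^{2}$)
$G{\left(E{\left(2 \right)} \right)} B{\left(-23,-38 \right)} = 4 \left(4 \cdot 2\right)^{2} \cdot 5 = 4 \cdot 8^{2} \cdot 5 = 4 \cdot 64 \cdot 5 = 256 \cdot 5 = 1280$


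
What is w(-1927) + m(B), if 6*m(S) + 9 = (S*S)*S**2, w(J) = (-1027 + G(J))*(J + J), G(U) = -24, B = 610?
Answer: 138482713315/6 ≈ 2.3080e+10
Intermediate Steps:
w(J) = -2102*J (w(J) = (-1027 - 24)*(J + J) = -2102*J)
m(S) = -3/2 + S**4/6 (m(S) = -3/2 + ((S*S)*S**2)/6 = -3/2 + (S**2*S**2)/6 = -3/2 + S**4/6)
w(-1927) + m(B) = -2102*(-1927) + (-3/2 + (1/6)*610**4) = 4050554 + (-3/2 + (1/6)*138458410000) = 4050554 + (-3/2 + 69229205000/3) = 4050554 + 138458409991/6 = 138482713315/6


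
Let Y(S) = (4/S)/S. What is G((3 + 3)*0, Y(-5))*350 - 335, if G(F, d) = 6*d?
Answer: 1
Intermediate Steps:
Y(S) = 4/S**2
G((3 + 3)*0, Y(-5))*350 - 335 = (6*(4/(-5)**2))*350 - 335 = (6*(4*(1/25)))*350 - 335 = (6*(4/25))*350 - 335 = (24/25)*350 - 335 = 336 - 335 = 1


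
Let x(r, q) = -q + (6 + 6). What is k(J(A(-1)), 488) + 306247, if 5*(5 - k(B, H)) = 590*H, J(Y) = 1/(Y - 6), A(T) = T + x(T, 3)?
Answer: 248668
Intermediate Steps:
x(r, q) = 12 - q (x(r, q) = -q + 12 = 12 - q)
A(T) = 9 + T (A(T) = T + (12 - 1*3) = T + (12 - 3) = T + 9 = 9 + T)
J(Y) = 1/(-6 + Y)
k(B, H) = 5 - 118*H
k(J(A(-1)), 488) + 306247 = (5 - 118*488) + 306247 = (5 - 57584) + 306247 = -57579 + 306247 = 248668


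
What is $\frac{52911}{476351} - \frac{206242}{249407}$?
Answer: $- \frac{85047209165}{118805273857} \approx -0.71585$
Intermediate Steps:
$\frac{52911}{476351} - \frac{206242}{249407} = - \frac{85047209165}{118805273857}$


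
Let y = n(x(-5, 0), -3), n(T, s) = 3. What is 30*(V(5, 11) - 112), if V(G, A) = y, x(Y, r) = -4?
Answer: -3270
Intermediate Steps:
y = 3
V(G, A) = 3
30*(V(5, 11) - 112) = 30*(3 - 112) = 30*(-109) = -3270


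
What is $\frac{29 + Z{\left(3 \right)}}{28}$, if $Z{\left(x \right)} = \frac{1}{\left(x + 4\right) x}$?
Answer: $\frac{305}{294} \approx 1.0374$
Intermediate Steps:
$Z{\left(x \right)} = \frac{1}{x \left(4 + x\right)}$ ($Z{\left(x \right)} = \frac{1}{\left(4 + x\right) x} = \frac{1}{x \left(4 + x\right)}$)
$\frac{29 + Z{\left(3 \right)}}{28} = \frac{29 + \frac{1}{3 \left(4 + 3\right)}}{28} = \frac{29 + \frac{1}{3 \cdot 7}}{28} = \frac{29 + \frac{1}{3} \cdot \frac{1}{7}}{28} = \frac{29 + \frac{1}{21}}{28} = \frac{1}{28} \cdot \frac{610}{21} = \frac{305}{294}$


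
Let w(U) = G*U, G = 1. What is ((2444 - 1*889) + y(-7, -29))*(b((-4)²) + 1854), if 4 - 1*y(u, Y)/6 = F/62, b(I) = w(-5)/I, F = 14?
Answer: 1450532713/496 ≈ 2.9245e+6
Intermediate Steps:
w(U) = U (w(U) = 1*U = U)
b(I) = -5/I
y(u, Y) = 702/31 (y(u, Y) = 24 - 84/62 = 24 - 6*7/31 = 24 - 42/31 = 702/31)
((2444 - 1*889) + y(-7, -29))*(b((-4)²) + 1854) = ((2444 - 1*889) + 702/31)*(-5/((-4)²) + 1854) = ((2444 - 889) + 702/31)*(-5/16 + 1854) = (1555 + 702/31)*(-5*1/16 + 1854) = 48907*(-5/16 + 1854)/31 = (48907/31)*(29659/16) = 1450532713/496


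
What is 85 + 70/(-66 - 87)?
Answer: 12935/153 ≈ 84.542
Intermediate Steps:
85 + 70/(-66 - 87) = 85 + 70/(-153) = 85 - 1/153*70 = 85 - 70/153 = 12935/153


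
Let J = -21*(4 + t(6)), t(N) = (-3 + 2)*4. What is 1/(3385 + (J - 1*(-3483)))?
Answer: 1/6868 ≈ 0.00014560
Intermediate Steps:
t(N) = -4 (t(N) = -1*4 = -4)
J = 0 (J = -21*(4 - 4) = -21*0 = 0)
1/(3385 + (J - 1*(-3483))) = 1/(3385 + (0 - 1*(-3483))) = 1/(3385 + (0 + 3483)) = 1/(3385 + 3483) = 1/6868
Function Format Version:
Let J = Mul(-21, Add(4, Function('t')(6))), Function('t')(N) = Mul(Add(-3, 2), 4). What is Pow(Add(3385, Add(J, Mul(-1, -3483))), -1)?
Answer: Rational(1, 6868) ≈ 0.00014560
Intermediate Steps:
Function('t')(N) = -4 (Function('t')(N) = Mul(-1, 4) = -4)
J = 0 (J = Mul(-21, Add(4, -4)) = Mul(-21, 0) = 0)
Pow(Add(3385, Add(J, Mul(-1, -3483))), -1) = Pow(Add(3385, Add(0, Mul(-1, -3483))), -1) = Pow(Add(3385, Add(0, 3483)), -1) = Pow(Add(3385, 3483), -1) = Pow(6868, -1) = Rational(1, 6868)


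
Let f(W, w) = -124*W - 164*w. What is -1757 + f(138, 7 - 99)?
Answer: -3781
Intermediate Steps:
f(W, w) = -164*w - 124*W
-1757 + f(138, 7 - 99) = -1757 + (-164*(7 - 99) - 124*138) = -1757 + (-164*(-92) - 17112) = -1757 + (15088 - 17112) = -1757 - 2024 = -3781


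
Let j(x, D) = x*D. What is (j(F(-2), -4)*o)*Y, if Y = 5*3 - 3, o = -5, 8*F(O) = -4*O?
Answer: 240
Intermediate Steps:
F(O) = -O/2 (F(O) = (-4*O)/8 = -O/2)
Y = 12 (Y = 15 - 3 = 12)
j(x, D) = D*x
(j(F(-2), -4)*o)*Y = (-(-2)*(-2)*(-5))*12 = (-4*1*(-5))*12 = -4*(-5)*12 = 20*12 = 240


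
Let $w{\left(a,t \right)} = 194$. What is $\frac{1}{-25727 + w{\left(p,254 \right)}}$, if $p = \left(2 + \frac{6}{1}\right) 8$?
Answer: $- \frac{1}{25533} \approx -3.9165 \cdot 10^{-5}$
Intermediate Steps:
$p = 64$ ($p = \left(2 + 6 \cdot 1\right) 8 = \left(2 + 6\right) 8 = 8 \cdot 8 = 64$)
$\frac{1}{-25727 + w{\left(p,254 \right)}} = \frac{1}{-25727 + 194} = \frac{1}{-25533} = - \frac{1}{25533}$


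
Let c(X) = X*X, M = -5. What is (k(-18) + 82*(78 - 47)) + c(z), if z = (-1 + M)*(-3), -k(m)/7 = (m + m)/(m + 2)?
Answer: 11401/4 ≈ 2850.3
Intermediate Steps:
k(m) = -14*m/(2 + m) (k(m) = -7*(m + m)/(m + 2) = -7*2*m/(2 + m) = -14*m/(2 + m))
z = 18 (z = (-1 - 5)*(-3) = -6*(-3) = 18)
c(X) = X²
(k(-18) + 82*(78 - 47)) + c(z) = (-14*(-18)/(2 - 18) + 82*(78 - 47)) + 18² = (-14*(-18)/(-16) + 82*31) + 324 = (-14*(-18)*(-1/16) + 2542) + 324 = (-63/4 + 2542) + 324 = 10105/4 + 324 = 11401/4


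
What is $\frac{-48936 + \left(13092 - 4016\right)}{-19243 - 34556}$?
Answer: $\frac{39860}{53799} \approx 0.74091$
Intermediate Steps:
$\frac{-48936 + \left(13092 - 4016\right)}{-19243 - 34556} = \frac{-48936 + 9076}{-53799} = \left(-39860\right) \left(- \frac{1}{53799}\right) = \frac{39860}{53799}$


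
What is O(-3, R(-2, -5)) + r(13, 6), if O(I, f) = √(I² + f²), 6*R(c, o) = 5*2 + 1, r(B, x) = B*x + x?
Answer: 84 + √445/6 ≈ 87.516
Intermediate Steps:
r(B, x) = x + B*x
R(c, o) = 11/6 (R(c, o) = (5*2 + 1)/6 = (10 + 1)/6 = (⅙)*11 = 11/6)
O(-3, R(-2, -5)) + r(13, 6) = √((-3)² + (11/6)²) + 6*(1 + 13) = √(9 + 121/36) + 6*14 = √(445/36) + 84 = √445/6 + 84 = 84 + √445/6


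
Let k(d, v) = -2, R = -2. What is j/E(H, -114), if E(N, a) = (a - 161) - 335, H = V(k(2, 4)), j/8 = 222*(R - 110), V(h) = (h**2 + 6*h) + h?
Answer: 99456/305 ≈ 326.09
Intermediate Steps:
V(h) = h**2 + 7*h
j = -198912 (j = 8*(222*(-2 - 110)) = 8*(222*(-112)) = 8*(-24864) = -198912)
H = -10 (H = -2*(7 - 2) = -2*5 = -10)
E(N, a) = -496 + a (E(N, a) = (-161 + a) - 335 = -496 + a)
j/E(H, -114) = -198912/(-496 - 114) = -198912/(-610) = -198912*(-1/610) = 99456/305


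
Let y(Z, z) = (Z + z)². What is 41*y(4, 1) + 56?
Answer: 1081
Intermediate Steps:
41*y(4, 1) + 56 = 41*(4 + 1)² + 56 = 41*5² + 56 = 41*25 + 56 = 1025 + 56 = 1081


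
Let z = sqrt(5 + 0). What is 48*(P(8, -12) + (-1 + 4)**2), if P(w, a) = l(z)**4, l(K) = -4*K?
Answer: 307632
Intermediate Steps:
z = sqrt(5) ≈ 2.2361
P(w, a) = 6400 (P(w, a) = (-4*sqrt(5))**4 = 6400)
48*(P(8, -12) + (-1 + 4)**2) = 48*(6400 + (-1 + 4)**2) = 48*(6400 + 3**2) = 48*(6400 + 9) = 48*6409 = 307632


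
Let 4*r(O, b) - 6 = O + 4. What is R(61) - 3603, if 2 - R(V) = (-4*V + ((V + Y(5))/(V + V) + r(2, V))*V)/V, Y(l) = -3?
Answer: -219629/61 ≈ -3600.5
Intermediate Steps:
r(O, b) = 5/2 + O/4 (r(O, b) = 3/2 + (O + 4)/4 = 3/2 + (4 + O)/4 = 3/2 + (1 + O/4) = 5/2 + O/4)
R(V) = 2 - (-4*V + V*(3 + (-3 + V)/(2*V)))/V (R(V) = 2 - (-4*V + ((V - 3)/(V + V) + (5/2 + (1/4)*2))*V)/V = 2 - (-4*V + ((-3 + V)/((2*V)) + (5/2 + 1/2))*V)/V = 2 - (-4*V + ((-3 + V)*(1/(2*V)) + 3)*V)/V = 2 - (-4*V + ((-3 + V)/(2*V) + 3)*V)/V = 2 - (-4*V + (3 + (-3 + V)/(2*V))*V)/V = 2 - (-4*V + V*(3 + (-3 + V)/(2*V)))/V)
R(61) - 3603 = (1/2)*(3 + 5*61)/61 - 3603 = (1/2)*(1/61)*(3 + 305) - 3603 = (1/2)*(1/61)*308 - 3603 = 154/61 - 3603 = -219629/61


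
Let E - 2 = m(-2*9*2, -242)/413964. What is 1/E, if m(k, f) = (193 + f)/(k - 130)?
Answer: 68718024/137436097 ≈ 0.50000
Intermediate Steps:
m(k, f) = (193 + f)/(-130 + k)
E = 137436097/68718024 (E = 2 + ((193 - 242)/(-130 - 2*9*2))/413964 = 2 + (-49/(-130 - 18*2))*(1/413964) = 2 + (-49/(-130 - 36))*(1/413964) = 2 + (-49/(-166))*(1/413964) = 2 - 1/166*(-49)*(1/413964) = 2 + (49/166)*(1/413964) = 2 + 49/68718024 = 137436097/68718024 ≈ 2.0000)
1/E = 1/(137436097/68718024) = 68718024/137436097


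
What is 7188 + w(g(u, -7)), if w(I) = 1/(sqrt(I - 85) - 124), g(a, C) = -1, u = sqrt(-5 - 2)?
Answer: 55570366/7731 - I*sqrt(86)/15462 ≈ 7188.0 - 0.00059977*I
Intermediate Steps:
u = I*sqrt(7) (u = sqrt(-7) = I*sqrt(7) ≈ 2.6458*I)
w(I) = 1/(-124 + sqrt(-85 + I)) (w(I) = 1/(sqrt(-85 + I) - 124) = 1/(-124 + sqrt(-85 + I)))
7188 + w(g(u, -7)) = 7188 + 1/(-124 + sqrt(-85 - 1)) = 7188 + 1/(-124 + sqrt(-86)) = 7188 + 1/(-124 + I*sqrt(86))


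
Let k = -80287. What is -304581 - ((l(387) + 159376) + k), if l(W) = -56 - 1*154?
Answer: -383460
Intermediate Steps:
l(W) = -210 (l(W) = -56 - 154 = -210)
-304581 - ((l(387) + 159376) + k) = -304581 - ((-210 + 159376) - 80287) = -304581 - (159166 - 80287) = -304581 - 1*78879 = -304581 - 78879 = -383460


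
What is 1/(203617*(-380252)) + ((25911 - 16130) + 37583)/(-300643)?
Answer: -3667194240868819/23277516216264212 ≈ -0.15754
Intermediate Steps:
1/(203617*(-380252)) + ((25911 - 16130) + 37583)/(-300643) = (1/203617)*(-1/380252) + (9781 + 37583)*(-1/300643) = -1/77425771484 + 47364*(-1/300643) = -1/77425771484 - 47364/300643 = -3667194240868819/23277516216264212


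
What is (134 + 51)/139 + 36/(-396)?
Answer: 1896/1529 ≈ 1.2400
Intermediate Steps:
(134 + 51)/139 + 36/(-396) = 185*(1/139) + 36*(-1/396) = 185/139 - 1/11 = 1896/1529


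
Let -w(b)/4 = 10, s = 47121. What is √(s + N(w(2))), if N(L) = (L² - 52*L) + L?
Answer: √50761 ≈ 225.30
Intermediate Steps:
w(b) = -40 (w(b) = -4*10 = -40)
N(L) = L² - 51*L
√(s + N(w(2))) = √(47121 - 40*(-51 - 40)) = √(47121 - 40*(-91)) = √(47121 + 3640) = √50761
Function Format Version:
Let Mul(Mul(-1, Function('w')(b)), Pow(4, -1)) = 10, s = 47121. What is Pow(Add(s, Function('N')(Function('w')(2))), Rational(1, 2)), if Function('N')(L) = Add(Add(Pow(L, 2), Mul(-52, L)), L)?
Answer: Pow(50761, Rational(1, 2)) ≈ 225.30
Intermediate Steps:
Function('w')(b) = -40 (Function('w')(b) = Mul(-4, 10) = -40)
Function('N')(L) = Add(Pow(L, 2), Mul(-51, L))
Pow(Add(s, Function('N')(Function('w')(2))), Rational(1, 2)) = Pow(Add(47121, Mul(-40, Add(-51, -40))), Rational(1, 2)) = Pow(Add(47121, Mul(-40, -91)), Rational(1, 2)) = Pow(Add(47121, 3640), Rational(1, 2)) = Pow(50761, Rational(1, 2))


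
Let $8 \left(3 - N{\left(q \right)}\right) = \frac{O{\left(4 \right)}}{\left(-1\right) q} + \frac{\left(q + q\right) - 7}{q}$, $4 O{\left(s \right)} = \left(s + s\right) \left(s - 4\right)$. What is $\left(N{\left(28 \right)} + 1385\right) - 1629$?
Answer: $- \frac{7719}{32} \approx -241.22$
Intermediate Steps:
$O{\left(s \right)} = \frac{s \left(-4 + s\right)}{2}$ ($O{\left(s \right)} = \frac{\left(s + s\right) \left(s - 4\right)}{4} = \frac{2 s \left(-4 + s\right)}{4} = \frac{s \left(-4 + s\right)}{2}$)
$N{\left(q \right)} = 3 - \frac{-7 + 2 q}{8 q}$ ($N{\left(q \right)} = 3 - \frac{\frac{\frac{1}{2} \cdot 4 \left(-4 + 4\right)}{\left(-1\right) q} + \frac{\left(q + q\right) - 7}{q}}{8} = 3 - \frac{\frac{1}{2} \cdot 4 \cdot 0 \left(- \frac{1}{q}\right) + \frac{2 q - 7}{q}}{8} = 3 - \frac{0 \left(- \frac{1}{q}\right) + \frac{-7 + 2 q}{q}}{8} = 3 - \frac{0 + \frac{-7 + 2 q}{q}}{8} = 3 - \frac{\frac{1}{q} \left(-7 + 2 q\right)}{8} = 3 - \frac{-7 + 2 q}{8 q}$)
$\left(N{\left(28 \right)} + 1385\right) - 1629 = \left(\frac{7 + 22 \cdot 28}{8 \cdot 28} + 1385\right) - 1629 = \left(\frac{1}{8} \cdot \frac{1}{28} \left(7 + 616\right) + 1385\right) - 1629 = \left(\frac{1}{8} \cdot \frac{1}{28} \cdot 623 + 1385\right) - 1629 = \left(\frac{89}{32} + 1385\right) - 1629 = \frac{44409}{32} - 1629 = - \frac{7719}{32}$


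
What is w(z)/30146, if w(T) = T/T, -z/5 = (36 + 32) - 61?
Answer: 1/30146 ≈ 3.3172e-5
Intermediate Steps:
z = -35 (z = -5*((36 + 32) - 61) = -5*(68 - 61) = -5*7 = -35)
w(T) = 1
w(z)/30146 = 1/30146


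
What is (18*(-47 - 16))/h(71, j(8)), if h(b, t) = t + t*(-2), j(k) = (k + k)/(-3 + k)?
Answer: 2835/8 ≈ 354.38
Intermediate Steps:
j(k) = 2*k/(-3 + k) (j(k) = (2*k)/(-3 + k) = 2*k/(-3 + k))
h(b, t) = -t (h(b, t) = t - 2*t = -t)
(18*(-47 - 16))/h(71, j(8)) = (18*(-47 - 16))/((-2*8/(-3 + 8))) = (18*(-63))/((-2*8/5)) = -1134/((-2*8/5)) = -1134/((-1*16/5)) = -1134/(-16/5) = -1134*(-5/16) = 2835/8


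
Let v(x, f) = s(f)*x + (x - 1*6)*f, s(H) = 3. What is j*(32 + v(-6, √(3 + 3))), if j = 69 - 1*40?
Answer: 406 - 348*√6 ≈ -446.42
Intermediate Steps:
j = 29 (j = 69 - 40 = 29)
v(x, f) = 3*x + f*(-6 + x) (v(x, f) = 3*x + (x - 1*6)*f = 3*x + (x - 6)*f = 3*x + (-6 + x)*f = 3*x + f*(-6 + x))
j*(32 + v(-6, √(3 + 3))) = 29*(32 + (-6*√(3 + 3) + 3*(-6) + √(3 + 3)*(-6))) = 29*(32 + (-6*√6 - 18 + √6*(-6))) = 29*(32 + (-6*√6 - 18 - 6*√6)) = 29*(32 + (-18 - 12*√6)) = 29*(14 - 12*√6) = 406 - 348*√6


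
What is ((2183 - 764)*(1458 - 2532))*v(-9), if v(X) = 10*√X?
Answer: -45720180*I ≈ -4.572e+7*I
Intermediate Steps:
((2183 - 764)*(1458 - 2532))*v(-9) = ((2183 - 764)*(1458 - 2532))*(10*√(-9)) = (1419*(-1074))*(10*(3*I)) = -45720180*I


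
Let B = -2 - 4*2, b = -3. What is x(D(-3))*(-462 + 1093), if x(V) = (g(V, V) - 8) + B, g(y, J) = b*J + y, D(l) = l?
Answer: -7572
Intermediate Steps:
B = -10 (B = -2 - 8 = -10)
g(y, J) = y - 3*J (g(y, J) = -3*J + y = y - 3*J)
x(V) = -18 - 2*V (x(V) = ((V - 3*V) - 8) - 10 = (-2*V - 8) - 10 = (-8 - 2*V) - 10 = -18 - 2*V)
x(D(-3))*(-462 + 1093) = (-18 - 2*(-3))*(-462 + 1093) = (-18 + 6)*631 = -12*631 = -7572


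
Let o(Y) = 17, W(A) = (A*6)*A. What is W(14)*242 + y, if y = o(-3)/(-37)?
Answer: 10529887/37 ≈ 2.8459e+5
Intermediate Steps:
W(A) = 6*A**2 (W(A) = (6*A)*A = 6*A**2)
y = -17/37 (y = 17/(-37) = 17*(-1/37) = -17/37 ≈ -0.45946)
W(14)*242 + y = (6*14**2)*242 - 17/37 = (6*196)*242 - 17/37 = 1176*242 - 17/37 = 284592 - 17/37 = 10529887/37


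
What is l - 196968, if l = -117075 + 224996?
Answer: -89047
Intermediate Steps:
l = 107921
l - 196968 = 107921 - 196968 = -89047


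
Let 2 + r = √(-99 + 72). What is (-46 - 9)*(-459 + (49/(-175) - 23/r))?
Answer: 3902712/155 - 3795*I*√3/31 ≈ 25179.0 - 212.04*I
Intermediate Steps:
r = -2 + 3*I*√3 (r = -2 + √(-99 + 72) = -2 + √(-27) = -2 + 3*I*√3 ≈ -2.0 + 5.1962*I)
(-46 - 9)*(-459 + (49/(-175) - 23/r)) = (-46 - 9)*(-459 + (49/(-175) - 23/(-2 + 3*I*√3))) = -55*(-459 + (49*(-1/175) - 23/(-2 + 3*I*√3))) = -55*(-459 + (-7/25 - 23/(-2 + 3*I*√3))) = -55*(-11482/25 - 23/(-2 + 3*I*√3)) = 126302/5 + 1265/(-2 + 3*I*√3)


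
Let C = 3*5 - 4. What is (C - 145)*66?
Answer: -8844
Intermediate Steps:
C = 11 (C = 15 - 4 = 11)
(C - 145)*66 = (11 - 145)*66 = -134*66 = -8844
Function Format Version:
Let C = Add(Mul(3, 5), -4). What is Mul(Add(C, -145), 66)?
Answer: -8844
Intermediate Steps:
C = 11 (C = Add(15, -4) = 11)
Mul(Add(C, -145), 66) = Mul(Add(11, -145), 66) = Mul(-134, 66) = -8844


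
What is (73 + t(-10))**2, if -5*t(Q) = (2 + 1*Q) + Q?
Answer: 146689/25 ≈ 5867.6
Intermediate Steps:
t(Q) = -2/5 - 2*Q/5 (t(Q) = -((2 + 1*Q) + Q)/5 = -((2 + Q) + Q)/5 = -(2 + 2*Q)/5 = -2/5 - 2*Q/5)
(73 + t(-10))**2 = (73 + (-2/5 - 2/5*(-10)))**2 = (73 + (-2/5 + 4))**2 = (73 + 18/5)**2 = (383/5)**2 = 146689/25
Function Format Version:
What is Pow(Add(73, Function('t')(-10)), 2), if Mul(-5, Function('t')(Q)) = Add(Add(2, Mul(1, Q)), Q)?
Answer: Rational(146689, 25) ≈ 5867.6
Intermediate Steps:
Function('t')(Q) = Add(Rational(-2, 5), Mul(Rational(-2, 5), Q)) (Function('t')(Q) = Mul(Rational(-1, 5), Add(Add(2, Mul(1, Q)), Q)) = Mul(Rational(-1, 5), Add(Add(2, Q), Q)) = Mul(Rational(-1, 5), Add(2, Mul(2, Q))) = Add(Rational(-2, 5), Mul(Rational(-2, 5), Q)))
Pow(Add(73, Function('t')(-10)), 2) = Pow(Add(73, Add(Rational(-2, 5), Mul(Rational(-2, 5), -10))), 2) = Pow(Add(73, Add(Rational(-2, 5), 4)), 2) = Pow(Add(73, Rational(18, 5)), 2) = Pow(Rational(383, 5), 2) = Rational(146689, 25)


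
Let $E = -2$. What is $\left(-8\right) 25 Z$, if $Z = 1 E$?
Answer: $400$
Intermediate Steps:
$Z = -2$ ($Z = 1 \left(-2\right) = -2$)
$\left(-8\right) 25 Z = \left(-8\right) 25 \left(-2\right) = \left(-200\right) \left(-2\right) = 400$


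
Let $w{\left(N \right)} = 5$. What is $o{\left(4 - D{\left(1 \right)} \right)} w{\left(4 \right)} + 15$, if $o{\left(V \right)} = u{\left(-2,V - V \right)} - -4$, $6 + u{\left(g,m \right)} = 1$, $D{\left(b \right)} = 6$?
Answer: $10$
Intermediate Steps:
$u{\left(g,m \right)} = -5$ ($u{\left(g,m \right)} = -6 + 1 = -5$)
$o{\left(V \right)} = -1$ ($o{\left(V \right)} = -5 - -4 = -5 + 4 = -1$)
$o{\left(4 - D{\left(1 \right)} \right)} w{\left(4 \right)} + 15 = \left(-1\right) 5 + 15 = -5 + 15 = 10$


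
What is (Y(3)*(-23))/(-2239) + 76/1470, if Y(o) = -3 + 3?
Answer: 38/735 ≈ 0.051701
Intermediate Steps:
Y(o) = 0
(Y(3)*(-23))/(-2239) + 76/1470 = (0*(-23))/(-2239) + 76/1470 = 0*(-1/2239) + 76*(1/1470) = 0 + 38/735 = 38/735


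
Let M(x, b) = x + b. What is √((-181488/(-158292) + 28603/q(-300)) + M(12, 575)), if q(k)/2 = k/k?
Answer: √10363341756210/26382 ≈ 122.02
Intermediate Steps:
M(x, b) = b + x
q(k) = 2 (q(k) = 2*(k/k) = 2*1 = 2)
√((-181488/(-158292) + 28603/q(-300)) + M(12, 575)) = √((-181488/(-158292) + 28603/2) + (575 + 12)) = √((-181488*(-1/158292) + 28603*(½)) + 587) = √((15124/13191 + 28603/2) + 587) = √(377332421/26382 + 587) = √(392818655/26382) = √10363341756210/26382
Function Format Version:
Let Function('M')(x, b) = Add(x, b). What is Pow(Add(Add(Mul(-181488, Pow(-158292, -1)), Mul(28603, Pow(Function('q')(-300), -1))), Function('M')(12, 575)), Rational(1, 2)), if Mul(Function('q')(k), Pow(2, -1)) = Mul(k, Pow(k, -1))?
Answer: Mul(Rational(1, 26382), Pow(10363341756210, Rational(1, 2))) ≈ 122.02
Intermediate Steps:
Function('M')(x, b) = Add(b, x)
Function('q')(k) = 2 (Function('q')(k) = Mul(2, Mul(k, Pow(k, -1))) = Mul(2, 1) = 2)
Pow(Add(Add(Mul(-181488, Pow(-158292, -1)), Mul(28603, Pow(Function('q')(-300), -1))), Function('M')(12, 575)), Rational(1, 2)) = Pow(Add(Add(Mul(-181488, Pow(-158292, -1)), Mul(28603, Pow(2, -1))), Add(575, 12)), Rational(1, 2)) = Pow(Add(Add(Mul(-181488, Rational(-1, 158292)), Mul(28603, Rational(1, 2))), 587), Rational(1, 2)) = Pow(Add(Add(Rational(15124, 13191), Rational(28603, 2)), 587), Rational(1, 2)) = Pow(Add(Rational(377332421, 26382), 587), Rational(1, 2)) = Pow(Rational(392818655, 26382), Rational(1, 2)) = Mul(Rational(1, 26382), Pow(10363341756210, Rational(1, 2)))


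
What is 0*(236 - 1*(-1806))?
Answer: 0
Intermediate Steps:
0*(236 - 1*(-1806)) = 0*(236 + 1806) = 0*2042 = 0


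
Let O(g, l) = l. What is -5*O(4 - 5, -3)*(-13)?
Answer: -195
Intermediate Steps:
-5*O(4 - 5, -3)*(-13) = -5*(-3)*(-13) = 15*(-13) = -195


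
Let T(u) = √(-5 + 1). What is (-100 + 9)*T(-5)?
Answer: -182*I ≈ -182.0*I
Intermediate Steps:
T(u) = 2*I (T(u) = √(-4) = 2*I)
(-100 + 9)*T(-5) = (-100 + 9)*(2*I) = -182*I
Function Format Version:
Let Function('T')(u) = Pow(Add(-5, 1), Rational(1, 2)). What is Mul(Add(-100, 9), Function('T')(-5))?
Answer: Mul(-182, I) ≈ Mul(-182.00, I)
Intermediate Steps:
Function('T')(u) = Mul(2, I) (Function('T')(u) = Pow(-4, Rational(1, 2)) = Mul(2, I))
Mul(Add(-100, 9), Function('T')(-5)) = Mul(Add(-100, 9), Mul(2, I)) = Mul(-91, Mul(2, I)) = Mul(-182, I)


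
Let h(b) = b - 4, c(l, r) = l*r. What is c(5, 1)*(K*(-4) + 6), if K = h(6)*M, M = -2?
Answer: 110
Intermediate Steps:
h(b) = -4 + b
K = -4 (K = (-4 + 6)*(-2) = 2*(-2) = -4)
c(5, 1)*(K*(-4) + 6) = (5*1)*(-4*(-4) + 6) = 5*(16 + 6) = 5*22 = 110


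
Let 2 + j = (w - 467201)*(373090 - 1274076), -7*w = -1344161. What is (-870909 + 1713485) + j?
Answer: 247932368082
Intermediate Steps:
w = 192023 (w = -1/7*(-1344161) = 192023)
j = 247931525506 (j = -2 + (192023 - 467201)*(373090 - 1274076) = -2 - 275178*(-900986) = -2 + 247931525508 = 247931525506)
(-870909 + 1713485) + j = (-870909 + 1713485) + 247931525506 = 842576 + 247931525506 = 247932368082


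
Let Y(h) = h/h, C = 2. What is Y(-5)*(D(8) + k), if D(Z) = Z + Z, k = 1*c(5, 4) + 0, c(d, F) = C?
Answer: 18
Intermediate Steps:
c(d, F) = 2
Y(h) = 1
k = 2 (k = 1*2 + 0 = 2 + 0 = 2)
D(Z) = 2*Z
Y(-5)*(D(8) + k) = 1*(2*8 + 2) = 1*(16 + 2) = 1*18 = 18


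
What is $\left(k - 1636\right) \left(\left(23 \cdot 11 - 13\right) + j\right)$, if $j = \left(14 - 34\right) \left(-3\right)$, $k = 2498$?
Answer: $258600$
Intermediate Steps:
$j = 60$ ($j = \left(-20\right) \left(-3\right) = 60$)
$\left(k - 1636\right) \left(\left(23 \cdot 11 - 13\right) + j\right) = \left(2498 - 1636\right) \left(\left(23 \cdot 11 - 13\right) + 60\right) = 862 \left(\left(253 - 13\right) + 60\right) = 862 \left(240 + 60\right) = 862 \cdot 300 = 258600$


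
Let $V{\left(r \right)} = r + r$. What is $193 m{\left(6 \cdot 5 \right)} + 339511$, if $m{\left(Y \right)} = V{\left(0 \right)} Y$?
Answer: $339511$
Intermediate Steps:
$V{\left(r \right)} = 2 r$
$m{\left(Y \right)} = 0$ ($m{\left(Y \right)} = 2 \cdot 0 Y = 0 Y = 0$)
$193 m{\left(6 \cdot 5 \right)} + 339511 = 193 \cdot 0 + 339511 = 0 + 339511 = 339511$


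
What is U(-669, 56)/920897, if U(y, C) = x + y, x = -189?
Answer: -858/920897 ≈ -0.00093170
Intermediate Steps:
U(y, C) = -189 + y
U(-669, 56)/920897 = (-189 - 669)/920897 = -858*1/920897 = -858/920897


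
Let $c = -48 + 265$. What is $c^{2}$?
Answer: $47089$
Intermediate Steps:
$c = 217$
$c^{2} = 217^{2} = 47089$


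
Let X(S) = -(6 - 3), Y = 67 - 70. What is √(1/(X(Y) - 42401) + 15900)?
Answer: √7147444372999/21202 ≈ 126.10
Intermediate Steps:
Y = -3
X(S) = -3 (X(S) = -1*3 = -3)
√(1/(X(Y) - 42401) + 15900) = √(1/(-3 - 42401) + 15900) = √(1/(-42404) + 15900) = √(-1/42404 + 15900) = √(674223599/42404) = √7147444372999/21202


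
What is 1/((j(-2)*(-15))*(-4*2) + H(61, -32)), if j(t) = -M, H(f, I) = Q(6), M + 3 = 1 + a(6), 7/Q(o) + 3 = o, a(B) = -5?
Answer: 3/2527 ≈ 0.0011872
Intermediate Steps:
Q(o) = 7/(-3 + o)
M = -7 (M = -3 + (1 - 5) = -3 - 4 = -7)
H(f, I) = 7/3 (H(f, I) = 7/(-3 + 6) = 7/3)
j(t) = 7 (j(t) = -1*(-7) = 7)
1/((j(-2)*(-15))*(-4*2) + H(61, -32)) = 1/((7*(-15))*(-4*2) + 7/3) = 1/(-105*(-8) + 7/3) = 1/(840 + 7/3) = 1/(2527/3) = 3/2527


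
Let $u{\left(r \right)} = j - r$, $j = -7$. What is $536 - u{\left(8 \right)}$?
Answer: $551$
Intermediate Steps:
$u{\left(r \right)} = -7 - r$
$536 - u{\left(8 \right)} = 536 - \left(-7 - 8\right) = 536 - -15 = 536 + 15 = 551$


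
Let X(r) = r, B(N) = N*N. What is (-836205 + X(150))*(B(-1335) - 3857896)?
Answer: 1735375117905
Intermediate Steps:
B(N) = N**2
(-836205 + X(150))*(B(-1335) - 3857896) = (-836205 + 150)*((-1335)**2 - 3857896) = -836055*(1782225 - 3857896) = -836055*(-2075671) = 1735375117905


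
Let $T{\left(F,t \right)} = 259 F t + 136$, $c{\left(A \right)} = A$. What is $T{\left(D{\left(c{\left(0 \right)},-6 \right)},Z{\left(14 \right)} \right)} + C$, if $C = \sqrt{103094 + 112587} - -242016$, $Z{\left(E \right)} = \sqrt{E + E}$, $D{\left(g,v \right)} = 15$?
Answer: $242152 + \sqrt{215681} + 7770 \sqrt{7} \approx 2.6317 \cdot 10^{5}$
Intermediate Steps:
$Z{\left(E \right)} = \sqrt{2} \sqrt{E}$ ($Z{\left(E \right)} = \sqrt{2 E} = \sqrt{2} \sqrt{E}$)
$T{\left(F,t \right)} = 136 + 259 F t$ ($T{\left(F,t \right)} = 259 F t + 136 = 136 + 259 F t$)
$C = 242016 + \sqrt{215681}$ ($C = \sqrt{215681} + 242016 = 242016 + \sqrt{215681} \approx 2.4248 \cdot 10^{5}$)
$T{\left(D{\left(c{\left(0 \right)},-6 \right)},Z{\left(14 \right)} \right)} + C = \left(136 + 259 \cdot 15 \sqrt{2} \sqrt{14}\right) + \left(242016 + \sqrt{215681}\right) = \left(136 + 259 \cdot 15 \cdot 2 \sqrt{7}\right) + \left(242016 + \sqrt{215681}\right) = \left(136 + 7770 \sqrt{7}\right) + \left(242016 + \sqrt{215681}\right) = 242152 + \sqrt{215681} + 7770 \sqrt{7}$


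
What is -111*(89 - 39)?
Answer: -5550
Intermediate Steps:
-111*(89 - 39) = -111*50 = -5550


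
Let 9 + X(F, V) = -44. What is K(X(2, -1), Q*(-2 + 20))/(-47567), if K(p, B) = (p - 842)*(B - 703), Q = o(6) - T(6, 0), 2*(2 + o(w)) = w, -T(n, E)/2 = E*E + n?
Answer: -419755/47567 ≈ -8.8245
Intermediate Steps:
T(n, E) = -2*n - 2*E**2 (T(n, E) = -2*(E*E + n) = -2*(E**2 + n) = -2*(n + E**2) = -2*n - 2*E**2)
X(F, V) = -53 (X(F, V) = -9 - 44 = -53)
o(w) = -2 + w/2
Q = 13 (Q = (-2 + (1/2)*6) - (-2*6 - 2*0**2) = (-2 + 3) - (-12 - 2*0) = 1 - (-12 + 0) = 1 - 1*(-12) = 1 + 12 = 13)
K(p, B) = (-842 + p)*(-703 + B)
K(X(2, -1), Q*(-2 + 20))/(-47567) = (591926 - 10946*(-2 + 20) - 703*(-53) + (13*(-2 + 20))*(-53))/(-47567) = (591926 - 10946*18 + 37259 + (13*18)*(-53))*(-1/47567) = (591926 - 842*234 + 37259 + 234*(-53))*(-1/47567) = (591926 - 197028 + 37259 - 12402)*(-1/47567) = 419755*(-1/47567) = -419755/47567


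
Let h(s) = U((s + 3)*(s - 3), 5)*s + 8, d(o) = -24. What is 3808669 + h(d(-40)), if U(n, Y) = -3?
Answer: 3808749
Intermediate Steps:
h(s) = 8 - 3*s (h(s) = -3*s + 8 = 8 - 3*s)
3808669 + h(d(-40)) = 3808669 + (8 - 3*(-24)) = 3808669 + (8 + 72) = 3808669 + 80 = 3808749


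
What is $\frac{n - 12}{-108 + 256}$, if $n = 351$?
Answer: $\frac{339}{148} \approx 2.2905$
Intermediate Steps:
$\frac{n - 12}{-108 + 256} = \frac{351 - 12}{-108 + 256} = \frac{339}{148}$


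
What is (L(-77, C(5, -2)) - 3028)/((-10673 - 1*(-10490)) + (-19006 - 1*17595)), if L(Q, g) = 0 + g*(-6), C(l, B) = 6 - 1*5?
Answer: 1517/18392 ≈ 0.082482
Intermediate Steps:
C(l, B) = 1 (C(l, B) = 6 - 5 = 1)
L(Q, g) = -6*g (L(Q, g) = 0 - 6*g = -6*g)
(L(-77, C(5, -2)) - 3028)/((-10673 - 1*(-10490)) + (-19006 - 1*17595)) = (-6*1 - 3028)/((-10673 - 1*(-10490)) + (-19006 - 1*17595)) = (-6 - 3028)/((-10673 + 10490) + (-19006 - 17595)) = -3034/(-183 - 36601) = -3034/(-36784) = -3034*(-1/36784) = 1517/18392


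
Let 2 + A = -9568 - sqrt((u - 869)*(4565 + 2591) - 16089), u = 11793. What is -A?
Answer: 9570 + sqrt(78156055) ≈ 18411.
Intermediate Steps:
A = -9570 - sqrt(78156055) (A = -2 + (-9568 - sqrt((11793 - 869)*(4565 + 2591) - 16089)) = -2 + (-9568 - sqrt(10924*7156 - 16089)) = -2 + (-9568 - sqrt(78172144 - 16089)) = -2 + (-9568 - sqrt(78156055)) = -9570 - sqrt(78156055) ≈ -18411.)
-A = -(-9570 - sqrt(78156055)) = 9570 + sqrt(78156055)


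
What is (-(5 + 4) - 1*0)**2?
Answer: 81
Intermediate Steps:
(-(5 + 4) - 1*0)**2 = (-1*9 + 0)**2 = (-9 + 0)**2 = (-9)**2 = 81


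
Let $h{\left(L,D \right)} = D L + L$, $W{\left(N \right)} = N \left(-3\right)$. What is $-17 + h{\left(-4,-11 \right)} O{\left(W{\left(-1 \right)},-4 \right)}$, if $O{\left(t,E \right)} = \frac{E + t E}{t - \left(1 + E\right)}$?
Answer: $- \frac{371}{3} \approx -123.67$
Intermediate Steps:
$W{\left(N \right)} = - 3 N$
$h{\left(L,D \right)} = L + D L$
$O{\left(t,E \right)} = \frac{E + E t}{-1 + t - E}$
$-17 + h{\left(-4,-11 \right)} O{\left(W{\left(-1 \right)},-4 \right)} = -17 + - 4 \left(1 - 11\right) \left(- \frac{4 \left(1 - -3\right)}{-1 - -3 - -4}\right) = -17 + \left(-4\right) \left(-10\right) \left(- \frac{4 \left(1 + 3\right)}{-1 + 3 + 4}\right) = -17 + 40 \left(\left(-4\right) \frac{1}{6} \cdot 4\right) = -17 + 40 \left(- \frac{8}{3}\right) = -17 - \frac{320}{3} = - \frac{371}{3}$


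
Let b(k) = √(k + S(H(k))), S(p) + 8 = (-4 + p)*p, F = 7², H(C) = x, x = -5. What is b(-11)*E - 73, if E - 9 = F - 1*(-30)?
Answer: -73 + 88*√26 ≈ 375.71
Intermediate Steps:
H(C) = -5
F = 49
S(p) = -8 + p*(-4 + p) (S(p) = -8 + (-4 + p)*p = -8 + p*(-4 + p))
b(k) = √(37 + k) (b(k) = √(k + (-8 + (-5)² - 4*(-5))) = √(k + (-8 + 25 + 20)) = √(k + 37) = √(37 + k))
E = 88 (E = 9 + (49 - 1*(-30)) = 9 + (49 + 30) = 9 + 79 = 88)
b(-11)*E - 73 = √(37 - 11)*88 - 73 = √26*88 - 73 = 88*√26 - 73 = -73 + 88*√26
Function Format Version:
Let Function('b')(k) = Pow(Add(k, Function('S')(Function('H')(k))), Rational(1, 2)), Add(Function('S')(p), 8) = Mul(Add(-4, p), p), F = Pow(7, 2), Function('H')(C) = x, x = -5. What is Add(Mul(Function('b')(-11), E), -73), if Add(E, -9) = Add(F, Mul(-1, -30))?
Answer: Add(-73, Mul(88, Pow(26, Rational(1, 2)))) ≈ 375.71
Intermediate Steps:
Function('H')(C) = -5
F = 49
Function('S')(p) = Add(-8, Mul(p, Add(-4, p))) (Function('S')(p) = Add(-8, Mul(Add(-4, p), p)) = Add(-8, Mul(p, Add(-4, p))))
Function('b')(k) = Pow(Add(37, k), Rational(1, 2)) (Function('b')(k) = Pow(Add(k, Add(-8, Pow(-5, 2), Mul(-4, -5))), Rational(1, 2)) = Pow(Add(k, Add(-8, 25, 20)), Rational(1, 2)) = Pow(Add(k, 37), Rational(1, 2)) = Pow(Add(37, k), Rational(1, 2)))
E = 88 (E = Add(9, Add(49, Mul(-1, -30))) = Add(9, Add(49, 30)) = Add(9, 79) = 88)
Add(Mul(Function('b')(-11), E), -73) = Add(Mul(Pow(Add(37, -11), Rational(1, 2)), 88), -73) = Add(Mul(Pow(26, Rational(1, 2)), 88), -73) = Add(Mul(88, Pow(26, Rational(1, 2))), -73) = Add(-73, Mul(88, Pow(26, Rational(1, 2))))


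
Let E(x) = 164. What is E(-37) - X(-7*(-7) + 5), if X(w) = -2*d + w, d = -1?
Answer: 108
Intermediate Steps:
X(w) = 2 + w (X(w) = -2*(-1) + w = 2 + w)
E(-37) - X(-7*(-7) + 5) = 164 - (2 + (-7*(-7) + 5)) = 164 - (2 + (49 + 5)) = 164 - (2 + 54) = 164 - 1*56 = 164 - 56 = 108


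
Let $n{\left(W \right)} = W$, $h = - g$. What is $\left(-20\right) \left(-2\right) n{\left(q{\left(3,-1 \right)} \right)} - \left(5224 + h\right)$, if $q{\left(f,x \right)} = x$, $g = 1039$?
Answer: $-4225$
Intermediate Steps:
$h = -1039$ ($h = \left(-1\right) 1039 = -1039$)
$\left(-20\right) \left(-2\right) n{\left(q{\left(3,-1 \right)} \right)} - \left(5224 + h\right) = \left(-20\right) \left(-2\right) \left(-1\right) - \left(5224 - 1039\right) = 40 \left(-1\right) - 4185 = -40 - 4185 = -4225$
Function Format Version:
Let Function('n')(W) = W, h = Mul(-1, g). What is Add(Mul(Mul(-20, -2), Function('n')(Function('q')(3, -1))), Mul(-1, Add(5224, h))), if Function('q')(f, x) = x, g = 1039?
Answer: -4225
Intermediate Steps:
h = -1039 (h = Mul(-1, 1039) = -1039)
Add(Mul(Mul(-20, -2), Function('n')(Function('q')(3, -1))), Mul(-1, Add(5224, h))) = Add(Mul(Mul(-20, -2), -1), Mul(-1, Add(5224, -1039))) = Add(Mul(40, -1), Mul(-1, 4185)) = Add(-40, -4185) = -4225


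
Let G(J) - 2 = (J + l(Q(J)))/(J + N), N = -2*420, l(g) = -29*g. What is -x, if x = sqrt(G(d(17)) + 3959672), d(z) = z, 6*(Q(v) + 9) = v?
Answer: -sqrt(96552067304706)/4938 ≈ -1989.9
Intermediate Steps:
Q(v) = -9 + v/6
N = -840
G(J) = 2 + (261 - 23*J/6)/(-840 + J) (G(J) = 2 + (J - 29*(-9 + J/6))/(J - 840) = 2 + (J + (261 - 29*J/6))/(-840 + J) = 2 + (261 - 23*J/6)/(-840 + J))
x = sqrt(96552067304706)/4938 (x = sqrt(11*(-774 - 1*17)/(6*(-840 + 17)) + 3959672) = sqrt((11/6)*(-774 - 17)/(-823) + 3959672) = sqrt((11/6)*(-1/823)*(-791) + 3959672) = sqrt(8701/4938 + 3959672) = sqrt(19552869037/4938) = sqrt(96552067304706)/4938 ≈ 1989.9)
-x = -sqrt(96552067304706)/4938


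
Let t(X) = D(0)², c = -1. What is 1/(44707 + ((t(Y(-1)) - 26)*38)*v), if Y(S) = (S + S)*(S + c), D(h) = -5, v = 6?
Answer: 1/44479 ≈ 2.2483e-5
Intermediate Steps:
Y(S) = 2*S*(-1 + S) (Y(S) = (S + S)*(S - 1) = (2*S)*(-1 + S) = 2*S*(-1 + S))
t(X) = 25 (t(X) = (-5)² = 25)
1/(44707 + ((t(Y(-1)) - 26)*38)*v) = 1/(44707 + ((25 - 26)*38)*6) = 1/(44707 - 1*38*6) = 1/(44707 - 38*6) = 1/(44707 - 228) = 1/44479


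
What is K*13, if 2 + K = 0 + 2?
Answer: 0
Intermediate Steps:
K = 0 (K = -2 + (0 + 2) = -2 + 2 = 0)
K*13 = 0*13 = 0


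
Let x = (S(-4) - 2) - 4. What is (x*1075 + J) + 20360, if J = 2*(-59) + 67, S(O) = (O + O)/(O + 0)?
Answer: 16009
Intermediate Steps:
S(O) = 2 (S(O) = (2*O)/O = 2)
x = -4 (x = (2 - 2) - 4 = 0 - 4 = -4)
J = -51 (J = -118 + 67 = -51)
(x*1075 + J) + 20360 = (-4*1075 - 51) + 20360 = (-4300 - 51) + 20360 = -4351 + 20360 = 16009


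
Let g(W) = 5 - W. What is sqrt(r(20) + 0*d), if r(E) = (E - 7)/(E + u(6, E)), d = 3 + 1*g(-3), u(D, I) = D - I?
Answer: sqrt(78)/6 ≈ 1.4720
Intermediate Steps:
d = 11 (d = 3 + 1*(5 - 1*(-3)) = 3 + 1*(5 + 3) = 3 + 1*8 = 3 + 8 = 11)
r(E) = -7/6 + E/6 (r(E) = (E - 7)/(E + (6 - E)) = (-7 + E)/6 = (-7 + E)*(1/6) = -7/6 + E/6)
sqrt(r(20) + 0*d) = sqrt((-7/6 + (1/6)*20) + 0*11) = sqrt((-7/6 + 10/3) + 0) = sqrt(13/6 + 0) = sqrt(13/6) = sqrt(78)/6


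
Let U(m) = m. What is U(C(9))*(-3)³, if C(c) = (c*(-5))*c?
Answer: 10935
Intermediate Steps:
C(c) = -5*c² (C(c) = (-5*c)*c = -5*c²)
U(C(9))*(-3)³ = -5*9²*(-3)³ = -5*81*(-27) = -405*(-27) = 10935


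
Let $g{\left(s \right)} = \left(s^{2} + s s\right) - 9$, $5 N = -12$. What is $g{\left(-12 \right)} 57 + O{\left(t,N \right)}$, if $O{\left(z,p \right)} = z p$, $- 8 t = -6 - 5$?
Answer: $\frac{158997}{10} \approx 15900.0$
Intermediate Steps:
$N = - \frac{12}{5}$ ($N = \frac{1}{5} \left(-12\right) = - \frac{12}{5} \approx -2.4$)
$g{\left(s \right)} = -9 + 2 s^{2}$ ($g{\left(s \right)} = \left(s^{2} + s^{2}\right) - 9 = 2 s^{2} - 9 = -9 + 2 s^{2}$)
$t = \frac{11}{8}$ ($t = - \frac{-6 - 5}{8} = \left(- \frac{1}{8}\right) \left(-11\right) = \frac{11}{8} \approx 1.375$)
$O{\left(z,p \right)} = p z$
$g{\left(-12 \right)} 57 + O{\left(t,N \right)} = \left(-9 + 2 \left(-12\right)^{2}\right) 57 - \frac{33}{10} = \left(-9 + 2 \cdot 144\right) 57 - \frac{33}{10} = \left(-9 + 288\right) 57 - \frac{33}{10} = 279 \cdot 57 - \frac{33}{10} = 15903 - \frac{33}{10} = \frac{158997}{10}$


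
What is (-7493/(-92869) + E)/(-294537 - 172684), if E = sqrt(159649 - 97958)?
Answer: -127/735429611 - 7*sqrt(1259)/467221 ≈ -0.00053178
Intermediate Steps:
E = 7*sqrt(1259) (E = sqrt(61691) = 7*sqrt(1259) ≈ 248.38)
(-7493/(-92869) + E)/(-294537 - 172684) = (-7493/(-92869) + 7*sqrt(1259))/(-294537 - 172684) = (-7493*(-1/92869) + 7*sqrt(1259))/(-467221) = (7493/92869 + 7*sqrt(1259))*(-1/467221) = -127/735429611 - 7*sqrt(1259)/467221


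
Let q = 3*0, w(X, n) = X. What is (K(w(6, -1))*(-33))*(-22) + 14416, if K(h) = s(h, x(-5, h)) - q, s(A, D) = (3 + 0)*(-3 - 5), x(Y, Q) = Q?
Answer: -3008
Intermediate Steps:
s(A, D) = -24 (s(A, D) = 3*(-8) = -24)
q = 0
K(h) = -24 (K(h) = -24 - 1*0 = -24 + 0 = -24)
(K(w(6, -1))*(-33))*(-22) + 14416 = -24*(-33)*(-22) + 14416 = 792*(-22) + 14416 = -17424 + 14416 = -3008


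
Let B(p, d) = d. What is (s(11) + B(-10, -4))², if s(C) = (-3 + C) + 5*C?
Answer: 3481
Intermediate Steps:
s(C) = -3 + 6*C
(s(11) + B(-10, -4))² = ((-3 + 6*11) - 4)² = ((-3 + 66) - 4)² = (63 - 4)² = 59² = 3481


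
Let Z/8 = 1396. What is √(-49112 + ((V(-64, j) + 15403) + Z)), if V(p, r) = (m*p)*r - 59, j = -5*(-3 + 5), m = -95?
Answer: 10*I*√834 ≈ 288.79*I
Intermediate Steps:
j = -10 (j = -5*2 = -10)
Z = 11168 (Z = 8*1396 = 11168)
V(p, r) = -59 - 95*p*r (V(p, r) = (-95*p)*r - 59 = -95*p*r - 59 = -59 - 95*p*r)
√(-49112 + ((V(-64, j) + 15403) + Z)) = √(-49112 + (((-59 - 95*(-64)*(-10)) + 15403) + 11168)) = √(-49112 + (((-59 - 60800) + 15403) + 11168)) = √(-49112 + ((-60859 + 15403) + 11168)) = √(-49112 + (-45456 + 11168)) = √(-49112 - 34288) = √(-83400) = 10*I*√834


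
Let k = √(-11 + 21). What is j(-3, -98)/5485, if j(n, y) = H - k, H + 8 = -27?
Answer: -7/1097 - √10/5485 ≈ -0.0069576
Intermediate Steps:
H = -35 (H = -8 - 27 = -35)
k = √10 ≈ 3.1623
j(n, y) = -35 - √10
j(-3, -98)/5485 = (-35 - √10)/5485 = (-35 - √10)*(1/5485) = -7/1097 - √10/5485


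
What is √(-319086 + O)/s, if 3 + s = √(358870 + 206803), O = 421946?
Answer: √14546281195/282832 + 3*√25715/282832 ≈ 0.42813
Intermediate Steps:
s = -3 + √565673 (s = -3 + √(358870 + 206803) = -3 + √565673 ≈ 749.11)
√(-319086 + O)/s = √(-319086 + 421946)/(-3 + √565673) = √102860/(-3 + √565673) = (2*√25715)/(-3 + √565673) = 2*√25715/(-3 + √565673)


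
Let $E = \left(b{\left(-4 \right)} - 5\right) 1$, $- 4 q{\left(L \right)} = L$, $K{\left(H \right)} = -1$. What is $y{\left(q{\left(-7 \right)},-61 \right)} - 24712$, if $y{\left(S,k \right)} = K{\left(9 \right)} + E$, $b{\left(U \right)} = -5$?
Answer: $-24723$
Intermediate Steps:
$q{\left(L \right)} = - \frac{L}{4}$
$E = -10$ ($E = \left(-5 - 5\right) 1 = \left(-10\right) 1 = -10$)
$y{\left(S,k \right)} = -11$ ($y{\left(S,k \right)} = -1 - 10 = -11$)
$y{\left(q{\left(-7 \right)},-61 \right)} - 24712 = -11 - 24712 = -24723$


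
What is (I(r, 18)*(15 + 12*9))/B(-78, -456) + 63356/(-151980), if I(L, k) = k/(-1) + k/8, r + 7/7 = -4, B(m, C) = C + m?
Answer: 86863717/27052440 ≈ 3.2109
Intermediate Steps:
r = -5 (r = -1 - 4 = -5)
I(L, k) = -7*k/8 (I(L, k) = k*(-1) + k*(⅛) = -k + k/8 = -7*k/8)
(I(r, 18)*(15 + 12*9))/B(-78, -456) + 63356/(-151980) = ((-7/8*18)*(15 + 12*9))/(-456 - 78) + 63356/(-151980) = -63*(15 + 108)/4/(-534) + 63356*(-1/151980) = -63/4*123*(-1/534) - 15839/37995 = -7749/4*(-1/534) - 15839/37995 = 2583/712 - 15839/37995 = 86863717/27052440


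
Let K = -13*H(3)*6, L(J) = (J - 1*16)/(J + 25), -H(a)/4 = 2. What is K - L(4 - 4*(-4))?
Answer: 28076/45 ≈ 623.91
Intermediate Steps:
H(a) = -8 (H(a) = -4*2 = -8)
L(J) = (-16 + J)/(25 + J) (L(J) = (J - 16)/(25 + J) = (-16 + J)/(25 + J))
K = 624 (K = -13*(-8)*6 = 104*6 = 624)
K - L(4 - 4*(-4)) = 624 - (-16 + (4 - 4*(-4)))/(25 + (4 - 4*(-4))) = 624 - (-16 + (4 + 16))/(25 + (4 + 16)) = 624 - (-16 + 20)/(25 + 20) = 624 - 4/45 = 28076/45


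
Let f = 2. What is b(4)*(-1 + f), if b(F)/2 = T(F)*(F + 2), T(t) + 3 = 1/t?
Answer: -33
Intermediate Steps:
T(t) = -3 + 1/t
b(F) = 2*(-3 + 1/F)*(2 + F) (b(F) = 2*((-3 + 1/F)*(F + 2)) = 2*((-3 + 1/F)*(2 + F)) = 2*(-3 + 1/F)*(2 + F))
b(4)*(-1 + f) = (-10 - 6*4 + 4/4)*(-1 + 2) = (-10 - 24 + 4*(1/4))*1 = (-10 - 24 + 1)*1 = -33*1 = -33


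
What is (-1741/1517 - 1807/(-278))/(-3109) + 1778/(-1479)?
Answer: -16795368749/13950972174 ≈ -1.2039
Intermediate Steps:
(-1741/1517 - 1807/(-278))/(-3109) + 1778/(-1479) = (-1741*1/1517 - 1807*(-1/278))*(-1/3109) + 1778*(-1/1479) = (-1741/1517 + 13/2)*(-1/3109) - 1778/1479 = (16239/3034)*(-1/3109) - 1778/1479 = -16239/9432706 - 1778/1479 = -16795368749/13950972174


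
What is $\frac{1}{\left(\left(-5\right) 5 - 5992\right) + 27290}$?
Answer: $\frac{1}{21273} \approx 4.7008 \cdot 10^{-5}$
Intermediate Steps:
$\frac{1}{\left(\left(-5\right) 5 - 5992\right) + 27290} = \frac{1}{\left(-25 - 5992\right) + 27290} = \frac{1}{-6017 + 27290} = \frac{1}{21273}$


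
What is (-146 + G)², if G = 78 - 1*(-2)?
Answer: 4356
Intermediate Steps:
G = 80 (G = 78 + 2 = 80)
(-146 + G)² = (-146 + 80)² = (-66)² = 4356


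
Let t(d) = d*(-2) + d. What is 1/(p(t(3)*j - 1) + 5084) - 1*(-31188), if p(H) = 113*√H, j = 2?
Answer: 808905664616/25936439 - 113*I*√7/25936439 ≈ 31188.0 - 1.1527e-5*I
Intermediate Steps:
t(d) = -d (t(d) = -2*d + d = -d)
1/(p(t(3)*j - 1) + 5084) - 1*(-31188) = 1/(113*√(-1*3*2 - 1) + 5084) - 1*(-31188) = 1/(113*√(-3*2 - 1) + 5084) + 31188 = 1/(113*√(-6 - 1) + 5084) + 31188 = 1/(113*√(-7) + 5084) + 31188 = 1/(113*(I*√7) + 5084) + 31188 = 1/(113*I*√7 + 5084) + 31188 = 1/(5084 + 113*I*√7) + 31188 = 31188 + 1/(5084 + 113*I*√7)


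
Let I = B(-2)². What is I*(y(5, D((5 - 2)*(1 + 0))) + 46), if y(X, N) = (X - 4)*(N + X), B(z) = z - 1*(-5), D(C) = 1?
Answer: 468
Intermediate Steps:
B(z) = 5 + z (B(z) = z + 5 = 5 + z)
y(X, N) = (-4 + X)*(N + X)
I = 9 (I = (5 - 2)² = 3² = 9)
I*(y(5, D((5 - 2)*(1 + 0))) + 46) = 9*((5² - 4*1 - 4*5 + 1*5) + 46) = 9*((25 - 4 - 20 + 5) + 46) = 9*(6 + 46) = 9*52 = 468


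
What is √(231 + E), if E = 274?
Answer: √505 ≈ 22.472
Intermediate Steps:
√(231 + E) = √(231 + 274) = √505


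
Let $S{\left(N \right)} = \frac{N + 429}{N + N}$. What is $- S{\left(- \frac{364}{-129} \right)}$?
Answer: $- \frac{4285}{56} \approx -76.518$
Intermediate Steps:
$S{\left(N \right)} = \frac{429 + N}{2 N}$
$- S{\left(- \frac{364}{-129} \right)} = - \frac{429 - \frac{364}{-129}}{2 \left(- \frac{364}{-129}\right)} = - \frac{429 - - \frac{364}{129}}{2 \left(\left(-364\right) \left(- \frac{1}{129}\right)\right)} = - \frac{429 + \frac{364}{129}}{2 \cdot \frac{364}{129}} = - \frac{129 \cdot 55705}{2 \cdot 364 \cdot 129} = \left(-1\right) \frac{4285}{56} = - \frac{4285}{56}$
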